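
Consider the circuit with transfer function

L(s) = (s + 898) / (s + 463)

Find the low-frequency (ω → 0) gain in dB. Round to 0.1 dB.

5.8 dB

L(0) = 898 / 463 ≈ 1.9395
20 log₁₀(1.9395) ≈ 5.75 dB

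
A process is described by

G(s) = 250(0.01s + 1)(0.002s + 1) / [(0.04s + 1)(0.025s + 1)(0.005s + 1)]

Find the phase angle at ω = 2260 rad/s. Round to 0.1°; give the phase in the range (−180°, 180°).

-98.3°

At ω = 2260 rad/s:
zero (1 + j2260·0.01) = 1 + j22.6 → |·| ≈ 22.622, ∠ ≈ 87.47°
zero (1 + j2260·0.002) = 1 + j4.52 → |·| ≈ 4.6293, ∠ ≈ 77.52°
pole (1 + j2260·0.04) = 1 + j90.4 → |·| ≈ 90.406, ∠ ≈ 89.37°
pole (1 + j2260·0.025) = 1 + j56.5 → |·| ≈ 56.509, ∠ ≈ 88.99°
pole (1 + j2260·0.005) = 1 + j11.3 → |·| ≈ 11.344, ∠ ≈ 84.94°
∠G = (87.47° + 77.52°) − (89.37° + 88.99° + 84.94°) = -98.31°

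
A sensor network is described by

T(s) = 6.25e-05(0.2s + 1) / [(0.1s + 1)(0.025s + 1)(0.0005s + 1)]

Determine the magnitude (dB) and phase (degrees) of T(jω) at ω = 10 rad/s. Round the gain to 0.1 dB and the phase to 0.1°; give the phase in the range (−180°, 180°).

-80.4 dB, 4.1°

At ω = 10 rad/s:
zero (1 + j10·0.2) = 1 + j2 → |·| ≈ 2.2361, ∠ ≈ 63.43°
pole (1 + j10·0.1) = 1 + j1 → |·| ≈ 1.4142, ∠ ≈ 45.00°
pole (1 + j10·0.025) = 1 + j0.25 → |·| ≈ 1.0308, ∠ ≈ 14.04°
pole (1 + j10·0.0005) = 1 + j0.005 → |·| ≈ 1, ∠ ≈ 0.29°
|T| = 6.25e-05 · 2.2361 / (1.4142 · 1.0308 · 1) ≈ 9.5871e-05
Gain = 20 log₁₀(9.5871e-05) ≈ -80.37 dB
∠T = (63.43°) − (45.00° + 14.04° + 0.29°) = 4.10°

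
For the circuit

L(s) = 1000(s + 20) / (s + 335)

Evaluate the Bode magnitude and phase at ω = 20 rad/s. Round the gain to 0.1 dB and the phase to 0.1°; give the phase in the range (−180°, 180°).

38.5 dB, 41.6°

At s = jω = j20:
zero (s+20): 20 + j20 → |·| = √(20²+20²) = √800 ≈ 28.284, ∠ = arctan(20/20) ≈ 45.00°
pole (s+335): 335 + j20 → |·| = √(335²+20²) = √112625 ≈ 335.6, ∠ = arctan(20/335) ≈ 3.42°
|L| = 1000 · 28.284 / 335.6 ≈ 84.279
Gain = 20 log₁₀(84.279) ≈ 38.51 dB
∠L = 45.00° − 3.42° = 41.58°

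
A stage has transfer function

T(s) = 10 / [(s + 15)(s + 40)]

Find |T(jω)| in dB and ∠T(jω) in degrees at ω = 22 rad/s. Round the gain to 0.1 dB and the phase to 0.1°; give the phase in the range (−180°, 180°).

-41.7 dB, -84.5°

At s = jω = j22:
pole (s+15): 15 + j22 → |·| = √(15²+22²) = √709 ≈ 26.627, ∠ = arctan(22/15) ≈ 55.71°
pole (s+40): 40 + j22 → |·| = √(40²+22²) = √2084 ≈ 45.651, ∠ = arctan(22/40) ≈ 28.81°
|T| = 10 / 1215.5 ≈ 0.0082271
Gain = 20 log₁₀(0.0082271) ≈ -41.70 dB
∠T = 0.00° − 84.52° = -84.52°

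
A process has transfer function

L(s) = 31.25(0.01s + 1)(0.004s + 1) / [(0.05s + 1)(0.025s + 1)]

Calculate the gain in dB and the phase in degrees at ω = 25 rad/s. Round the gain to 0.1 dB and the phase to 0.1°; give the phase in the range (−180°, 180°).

At ω = 25 rad/s:
zero (1 + j25·0.01) = 1 + j0.25 → |·| ≈ 1.0308, ∠ ≈ 14.04°
zero (1 + j25·0.004) = 1 + j0.1 → |·| ≈ 1.005, ∠ ≈ 5.71°
pole (1 + j25·0.05) = 1 + j1.25 → |·| ≈ 1.6008, ∠ ≈ 51.34°
pole (1 + j25·0.025) = 1 + j0.625 → |·| ≈ 1.1792, ∠ ≈ 32.01°
|L| = 31.25 · 1.0308 · 1.005 / (1.6008 · 1.1792) ≈ 17.15
Gain = 20 log₁₀(17.15) ≈ 24.69 dB
∠L = (14.04° + 5.71°) − (51.34° + 32.01°) = -63.60°

24.7 dB, -63.6°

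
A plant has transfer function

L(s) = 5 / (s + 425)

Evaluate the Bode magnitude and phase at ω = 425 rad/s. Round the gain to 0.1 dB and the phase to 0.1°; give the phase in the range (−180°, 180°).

-41.6 dB, -45.0°

Substitute s = j425:
Numerator: 5 = 5 + j0
Denominator: (j425) + 425 = 425 + j425
|N| = √(5² + 0²) ≈ 5, ∠N ≈ 0.00°
|D| = √(425² + 425²) ≈ 601.04, ∠D ≈ 45.00°
|L| = 5 / 601.04 ≈ 0.0083189
Gain = 20 log₁₀(0.0083189) ≈ -41.60 dB
∠L = 0.00° − 45.00° = -45.00°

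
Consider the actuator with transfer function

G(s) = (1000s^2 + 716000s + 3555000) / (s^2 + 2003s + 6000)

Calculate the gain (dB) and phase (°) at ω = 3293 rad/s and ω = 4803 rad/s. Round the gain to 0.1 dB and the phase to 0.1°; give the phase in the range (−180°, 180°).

Substitute s = j3293:
Numerator: 1000(j3293)^2 + 716000(j3293) + 3555000 = -10840294000 + j2357788000
Denominator: (j3293)^2 + 2003(j3293) + 6000 = -10837849 + j6595879
|N| = √(10840294000² + 2357788000²) ≈ 1.1094e+10, ∠N ≈ 167.73°
|D| = √(10837849² + 6595879²) ≈ 1.2687e+07, ∠D ≈ 148.68°
|G| = 1.1094e+10 / 1.2687e+07 ≈ 874.44
Gain = 20 log₁₀(874.44) ≈ 58.83 dB
∠G = 167.73° − 148.68° = 19.05°

Substitute s = j4803:
Numerator: 1000(j4803)^2 + 716000(j4803) + 3555000 = -23065254000 + j3438948000
Denominator: (j4803)^2 + 2003(j4803) + 6000 = -23062809 + j9620409
|N| = √(23065254000² + 3438948000²) ≈ 2.332e+10, ∠N ≈ 171.52°
|D| = √(23062809² + 9620409²) ≈ 2.4989e+07, ∠D ≈ 157.36°
|G| = 2.332e+10 / 2.4989e+07 ≈ 933.21
Gain = 20 log₁₀(933.21) ≈ 59.40 dB
∠G = 171.52° − 157.36° = 14.16°

ω = 3293: 58.8 dB, 19.1°; ω = 4803: 59.4 dB, 14.2°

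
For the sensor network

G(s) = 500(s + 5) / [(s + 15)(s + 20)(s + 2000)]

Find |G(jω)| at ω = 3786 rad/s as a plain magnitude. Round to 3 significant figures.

3.08e-05

At s = jω = j3786:
zero (s+5): 5 + j3786 → |·| = √(5²+3786²) = √14333821 ≈ 3786, ∠ = arctan(3786/5) ≈ 89.92°
pole (s+15): 15 + j3786 → |·| = √(15²+3786²) = √14334021 ≈ 3786, ∠ = arctan(3786/15) ≈ 89.77°
pole (s+20): 20 + j3786 → |·| = √(20²+3786²) = √14334196 ≈ 3786.1, ∠ = arctan(3786/20) ≈ 89.70°
pole (s+2000): 2000 + j3786 → |·| = √(2000²+3786²) = √18333796 ≈ 4281.8, ∠ = arctan(3786/2000) ≈ 62.15°
|G| = 500 · 3786 / 6.1376e+10 ≈ 3.0843e-05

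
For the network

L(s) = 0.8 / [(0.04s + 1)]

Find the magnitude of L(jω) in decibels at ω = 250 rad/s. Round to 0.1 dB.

At ω = 250 rad/s:
pole (1 + j250·0.04) = 1 + j10 → |·| ≈ 10.05, ∠ ≈ 84.29°
|L| = 0.8 · 1 / (10.05) ≈ 0.079602
Gain = 20 log₁₀(0.079602) ≈ -21.98 dB

-22.0 dB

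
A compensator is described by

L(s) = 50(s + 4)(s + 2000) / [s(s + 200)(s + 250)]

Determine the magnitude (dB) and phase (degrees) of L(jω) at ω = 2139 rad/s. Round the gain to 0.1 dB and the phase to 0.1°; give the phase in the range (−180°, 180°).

-30.0 dB, -121.2°

At s = jω = j2139:
zero (s+4): 4 + j2139 → |·| = √(4²+2139²) = √4575337 ≈ 2139, ∠ = arctan(2139/4) ≈ 89.89°
zero (s+2000): 2000 + j2139 → |·| = √(2000²+2139²) = √8575321 ≈ 2928.4, ∠ = arctan(2139/2000) ≈ 46.92°
pole (s+200): 200 + j2139 → |·| = √(200²+2139²) = √4615321 ≈ 2148.3, ∠ = arctan(2139/200) ≈ 84.66°
pole (s+250): 250 + j2139 → |·| = √(250²+2139²) = √4637821 ≈ 2153.6, ∠ = arctan(2139/250) ≈ 83.33°
pole at origin: |s| = 2139, ∠ = 90.00° (in denominator)
|L| = 50 · 6.2638e+06 / 9.8963e+09 ≈ 0.031647
Gain = 20 log₁₀(0.031647) ≈ -29.99 dB
∠L = 136.81° − 257.99° = -121.18°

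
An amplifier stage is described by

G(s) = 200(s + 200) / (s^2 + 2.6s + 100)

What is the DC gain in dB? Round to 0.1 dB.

52.0 dB

G(0) = 200·200 / 100 = 400
20 log₁₀(400) ≈ 52.04 dB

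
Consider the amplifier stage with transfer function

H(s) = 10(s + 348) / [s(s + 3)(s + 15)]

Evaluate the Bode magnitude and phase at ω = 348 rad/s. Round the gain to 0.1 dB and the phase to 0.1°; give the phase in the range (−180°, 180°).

At s = jω = j348:
zero (s+348): 348 + j348 → |·| = √(348²+348²) = √242208 ≈ 492.15, ∠ = arctan(348/348) ≈ 45.00°
pole (s+3): 3 + j348 → |·| = √(3²+348²) = √121113 ≈ 348.01, ∠ = arctan(348/3) ≈ 89.51°
pole (s+15): 15 + j348 → |·| = √(15²+348²) = √121329 ≈ 348.32, ∠ = arctan(348/15) ≈ 87.53°
pole at origin: |s| = 348, ∠ = 90.00° (in denominator)
|H| = 10 · 492.15 / 4.2184e+07 ≈ 0.00011667
Gain = 20 log₁₀(0.00011667) ≈ -78.66 dB
∠H = 45.00° − 267.04° = -222.04° ≡ 137.96° (principal value)

-78.7 dB, 138.0°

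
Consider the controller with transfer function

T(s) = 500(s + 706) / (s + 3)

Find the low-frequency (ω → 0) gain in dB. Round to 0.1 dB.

T(0) = 500·706 / (3) ≈ 1.1767e+05
20 log₁₀(1.1767e+05) ≈ 101.41 dB

101.4 dB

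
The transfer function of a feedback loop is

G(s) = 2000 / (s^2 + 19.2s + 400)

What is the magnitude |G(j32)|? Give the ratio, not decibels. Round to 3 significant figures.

At s = jω = j32:
quadratic: (j32)² + 19.2·j32 + 400 = -624 + j614.4 → |·| ≈ 875.71, ∠ ≈ 135.44°
|G| = 2000 / 875.71 ≈ 2.2839

2.28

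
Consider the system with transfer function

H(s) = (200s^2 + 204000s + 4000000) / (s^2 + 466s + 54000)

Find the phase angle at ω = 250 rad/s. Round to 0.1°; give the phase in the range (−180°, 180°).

Substitute s = j250:
Numerator: 200(j250)^2 + 204000(j250) + 4000000 = -8500000 + j51000000
Denominator: (j250)^2 + 466(j250) + 54000 = -8500 + j116500
|N| = √(8500000² + 51000000²) ≈ 5.1703e+07, ∠N ≈ 99.46°
|D| = √(8500² + 116500²) ≈ 1.1681e+05, ∠D ≈ 94.17°
∠H = 99.46° − 94.17° = 5.29°

5.3°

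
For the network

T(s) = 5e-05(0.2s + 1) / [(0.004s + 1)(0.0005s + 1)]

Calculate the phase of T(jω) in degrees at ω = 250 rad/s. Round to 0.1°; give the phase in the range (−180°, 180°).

At ω = 250 rad/s:
zero (1 + j250·0.2) = 1 + j50 → |·| ≈ 50.01, ∠ ≈ 88.85°
pole (1 + j250·0.004) = 1 + j1 → |·| ≈ 1.4142, ∠ ≈ 45.00°
pole (1 + j250·0.0005) = 1 + j0.125 → |·| ≈ 1.0078, ∠ ≈ 7.13°
∠T = (88.85°) − (45.00° + 7.13°) = 36.72°

36.7°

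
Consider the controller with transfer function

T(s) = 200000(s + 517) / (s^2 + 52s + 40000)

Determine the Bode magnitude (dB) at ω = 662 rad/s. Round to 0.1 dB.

At s = jω = j662:
zero (s+517): 517 + j662 → |·| = √(517²+662²) = √705533 ≈ 839.96, ∠ = arctan(662/517) ≈ 52.01°
quadratic: (j662)² + 52·j662 + 40000 = -398244 + j34424 → |·| ≈ 3.9973e+05, ∠ ≈ 175.06°
|T| = 200000 · 839.96 / 3.9973e+05 ≈ 420.26
Gain = 20 log₁₀(420.26) ≈ 52.47 dB

52.5 dB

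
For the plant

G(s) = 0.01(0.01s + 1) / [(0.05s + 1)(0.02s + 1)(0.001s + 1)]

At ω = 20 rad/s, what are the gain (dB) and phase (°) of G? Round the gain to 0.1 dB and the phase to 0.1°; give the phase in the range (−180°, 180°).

At ω = 20 rad/s:
zero (1 + j20·0.01) = 1 + j0.2 → |·| ≈ 1.0198, ∠ ≈ 11.31°
pole (1 + j20·0.05) = 1 + j1 → |·| ≈ 1.4142, ∠ ≈ 45.00°
pole (1 + j20·0.02) = 1 + j0.4 → |·| ≈ 1.077, ∠ ≈ 21.80°
pole (1 + j20·0.001) = 1 + j0.02 → |·| ≈ 1.0002, ∠ ≈ 1.15°
|G| = 0.01 · 1.0198 / (1.4142 · 1.077 · 1.0002) ≈ 0.0066942
Gain = 20 log₁₀(0.0066942) ≈ -43.49 dB
∠G = (11.31°) − (45.00° + 21.80° + 1.15°) = -56.64°

-43.5 dB, -56.6°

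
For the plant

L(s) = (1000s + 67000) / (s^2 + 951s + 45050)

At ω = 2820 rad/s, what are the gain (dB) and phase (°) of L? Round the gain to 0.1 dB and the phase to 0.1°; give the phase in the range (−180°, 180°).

-9.4 dB, -72.6°

Substitute s = j2820:
Numerator: 1000(j2820) + 67000 = 67000 + j2820000
Denominator: (j2820)^2 + 951(j2820) + 45050 = -7907350 + j2681820
|N| = √(67000² + 2820000²) ≈ 2.8208e+06, ∠N ≈ 88.64°
|D| = √(7907350² + 2681820²) ≈ 8.3498e+06, ∠D ≈ 161.27°
|L| = 2.8208e+06 / 8.3498e+06 ≈ 0.33783
Gain = 20 log₁₀(0.33783) ≈ -9.43 dB
∠L = 88.64° − 161.27° = -72.63°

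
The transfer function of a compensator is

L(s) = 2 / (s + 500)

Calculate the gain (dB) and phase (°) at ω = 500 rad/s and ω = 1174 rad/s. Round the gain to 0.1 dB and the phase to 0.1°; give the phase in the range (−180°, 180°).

At s = jω = j500:
pole (s+500): 500 + j500 → |·| = √(500²+500²) = √500000 ≈ 707.11, ∠ = arctan(500/500) ≈ 45.00°
|L| = 2 / 707.11 ≈ 0.0028284
Gain = 20 log₁₀(0.0028284) ≈ -50.97 dB
∠L = 0.00° − 45.00° = -45.00°

At s = jω = j1174:
pole (s+500): 500 + j1174 → |·| = √(500²+1174²) = √1628276 ≈ 1276, ∠ = arctan(1174/500) ≈ 66.93°
|L| = 2 / 1276 ≈ 0.0015674
Gain = 20 log₁₀(0.0015674) ≈ -56.10 dB
∠L = 0.00° − 66.93° = -66.93°

ω = 500: -51.0 dB, -45.0°; ω = 1174: -56.1 dB, -66.9°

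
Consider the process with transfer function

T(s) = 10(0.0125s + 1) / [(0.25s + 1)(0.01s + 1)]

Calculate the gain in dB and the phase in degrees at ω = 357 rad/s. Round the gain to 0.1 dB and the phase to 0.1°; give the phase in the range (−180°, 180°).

-17.2 dB, -86.3°

At ω = 357 rad/s:
zero (1 + j357·0.0125) = 1 + j4.4625 → |·| ≈ 4.5732, ∠ ≈ 77.37°
pole (1 + j357·0.25) = 1 + j89.25 → |·| ≈ 89.256, ∠ ≈ 89.36°
pole (1 + j357·0.01) = 1 + j3.57 → |·| ≈ 3.7074, ∠ ≈ 74.35°
|T| = 10 · 4.5732 / (89.256 · 3.7074) ≈ 0.1382
Gain = 20 log₁₀(0.1382) ≈ -17.19 dB
∠T = (77.37°) − (89.36° + 74.35°) = -86.34°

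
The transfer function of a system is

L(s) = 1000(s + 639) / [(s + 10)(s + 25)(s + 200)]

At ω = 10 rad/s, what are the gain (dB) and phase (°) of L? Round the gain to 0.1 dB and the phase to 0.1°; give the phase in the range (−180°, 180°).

18.5 dB, -68.8°

At s = jω = j10:
zero (s+639): 639 + j10 → |·| = √(639²+10²) = √408421 ≈ 639.08, ∠ = arctan(10/639) ≈ 0.90°
pole (s+10): 10 + j10 → |·| = √(10²+10²) = √200 ≈ 14.142, ∠ = arctan(10/10) ≈ 45.00°
pole (s+25): 25 + j10 → |·| = √(25²+10²) = √725 ≈ 26.926, ∠ = arctan(10/25) ≈ 21.80°
pole (s+200): 200 + j10 → |·| = √(200²+10²) = √40100 ≈ 200.25, ∠ = arctan(10/200) ≈ 2.86°
|L| = 1000 · 639.08 / 76253 ≈ 8.381
Gain = 20 log₁₀(8.381) ≈ 18.47 dB
∠L = 0.90° − 69.66° = -68.76°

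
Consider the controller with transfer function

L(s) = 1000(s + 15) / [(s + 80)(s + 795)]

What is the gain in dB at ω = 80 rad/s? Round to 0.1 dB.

At s = jω = j80:
zero (s+15): 15 + j80 → |·| = √(15²+80²) = √6625 ≈ 81.394, ∠ = arctan(80/15) ≈ 79.38°
pole (s+80): 80 + j80 → |·| = √(80²+80²) = √12800 ≈ 113.14, ∠ = arctan(80/80) ≈ 45.00°
pole (s+795): 795 + j80 → |·| = √(795²+80²) = √638425 ≈ 799.02, ∠ = arctan(80/795) ≈ 5.75°
|L| = 1000 · 81.394 / 90401 ≈ 0.90037
Gain = 20 log₁₀(0.90037) ≈ -0.91 dB

-0.9 dB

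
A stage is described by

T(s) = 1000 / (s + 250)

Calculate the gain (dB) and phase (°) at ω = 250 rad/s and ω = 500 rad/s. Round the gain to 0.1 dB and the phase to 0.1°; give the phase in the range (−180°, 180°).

Substitute s = j250:
Numerator: 1000 = 1000 + j0
Denominator: (j250) + 250 = 250 + j250
|N| = √(1000² + 0²) ≈ 1000, ∠N ≈ 0.00°
|D| = √(250² + 250²) ≈ 353.55, ∠D ≈ 45.00°
|T| = 1000 / 353.55 ≈ 2.8285
Gain = 20 log₁₀(2.8285) ≈ 9.03 dB
∠T = 0.00° − 45.00° = -45.00°

Substitute s = j500:
Numerator: 1000 = 1000 + j0
Denominator: (j500) + 250 = 250 + j500
|N| = √(1000² + 0²) ≈ 1000, ∠N ≈ 0.00°
|D| = √(250² + 500²) ≈ 559.02, ∠D ≈ 63.43°
|T| = 1000 / 559.02 ≈ 1.7888
Gain = 20 log₁₀(1.7888) ≈ 5.05 dB
∠T = 0.00° − 63.43° = -63.43°

ω = 250: 9.0 dB, -45.0°; ω = 500: 5.1 dB, -63.4°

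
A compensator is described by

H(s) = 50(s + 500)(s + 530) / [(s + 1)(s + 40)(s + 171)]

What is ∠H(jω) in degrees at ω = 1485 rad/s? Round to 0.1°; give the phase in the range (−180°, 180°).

At s = jω = j1485:
zero (s+500): 500 + j1485 → |·| = √(500²+1485²) = √2455225 ≈ 1566.9, ∠ = arctan(1485/500) ≈ 71.39°
zero (s+530): 530 + j1485 → |·| = √(530²+1485²) = √2486125 ≈ 1576.7, ∠ = arctan(1485/530) ≈ 70.36°
pole (s+1): 1 + j1485 → |·| = √(1²+1485²) = √2205226 ≈ 1485, ∠ = arctan(1485/1) ≈ 89.96°
pole (s+40): 40 + j1485 → |·| = √(40²+1485²) = √2206825 ≈ 1485.5, ∠ = arctan(1485/40) ≈ 88.46°
pole (s+171): 171 + j1485 → |·| = √(171²+1485²) = √2234466 ≈ 1494.8, ∠ = arctan(1485/171) ≈ 83.43°
∠H = 141.75° − 261.85° = -120.10°

-120.1°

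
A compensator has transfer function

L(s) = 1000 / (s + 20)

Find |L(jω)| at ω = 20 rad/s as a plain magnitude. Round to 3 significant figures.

At s = jω = j20:
pole (s+20): 20 + j20 → |·| = √(20²+20²) = √800 ≈ 28.284, ∠ = arctan(20/20) ≈ 45.00°
|L| = 1000 / 28.284 ≈ 35.356

35.4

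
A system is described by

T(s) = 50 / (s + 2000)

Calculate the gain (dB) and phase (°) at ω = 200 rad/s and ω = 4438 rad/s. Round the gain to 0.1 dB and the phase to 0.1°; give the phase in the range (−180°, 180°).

Substitute s = j200:
Numerator: 50 = 50 + j0
Denominator: (j200) + 2000 = 2000 + j200
|N| = √(50² + 0²) ≈ 50, ∠N ≈ 0.00°
|D| = √(2000² + 200²) ≈ 2010, ∠D ≈ 5.71°
|T| = 50 / 2010 ≈ 0.024876
Gain = 20 log₁₀(0.024876) ≈ -32.08 dB
∠T = 0.00° − 5.71° = -5.71°

Substitute s = j4438:
Numerator: 50 = 50 + j0
Denominator: (j4438) + 2000 = 2000 + j4438
|N| = √(50² + 0²) ≈ 50, ∠N ≈ 0.00°
|D| = √(2000² + 4438²) ≈ 4867.8, ∠D ≈ 65.74°
|T| = 50 / 4867.8 ≈ 0.010272
Gain = 20 log₁₀(0.010272) ≈ -39.77 dB
∠T = 0.00° − 65.74° = -65.74°

ω = 200: -32.1 dB, -5.7°; ω = 4438: -39.8 dB, -65.7°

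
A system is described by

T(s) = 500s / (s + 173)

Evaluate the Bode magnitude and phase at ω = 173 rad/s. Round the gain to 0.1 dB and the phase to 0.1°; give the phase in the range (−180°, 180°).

At s = jω = j173:
zero at origin: s = j173 → |·| = 173, ∠ = 90.00°
pole (s+173): 173 + j173 → |·| = √(173²+173²) = √59858 ≈ 244.66, ∠ = arctan(173/173) ≈ 45.00°
|T| = 500 · 173 / 244.66 ≈ 353.55
Gain = 20 log₁₀(353.55) ≈ 50.97 dB
∠T = 90.00° − 45.00° = 45.00°

51.0 dB, 45.0°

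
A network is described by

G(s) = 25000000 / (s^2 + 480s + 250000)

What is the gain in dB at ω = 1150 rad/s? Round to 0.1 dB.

26.3 dB

At s = jω = j1150:
quadratic: (j1150)² + 480·j1150 + 250000 = -1072500 + j552000 → |·| ≈ 1.2062e+06, ∠ ≈ 152.77°
|G| = 25000000 / 1.2062e+06 ≈ 20.726
Gain = 20 log₁₀(20.726) ≈ 26.33 dB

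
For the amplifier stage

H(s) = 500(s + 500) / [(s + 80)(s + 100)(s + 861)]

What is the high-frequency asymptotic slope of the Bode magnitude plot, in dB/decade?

-40 dB/decade

Each pole contributes −20 dB/decade at high frequency; each zero contributes +20 dB/decade.
Net: 1 zero(s) − 3 pole(s) → -40 dB/decade.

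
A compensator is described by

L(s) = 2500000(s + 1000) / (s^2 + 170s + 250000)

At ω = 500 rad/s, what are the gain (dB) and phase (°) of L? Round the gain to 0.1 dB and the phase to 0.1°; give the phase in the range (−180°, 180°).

At s = jω = j500:
zero (s+1000): 1000 + j500 → |·| = √(1000²+500²) = √1250000 ≈ 1118, ∠ = arctan(500/1000) ≈ 26.57°
quadratic: (j500)² + 170·j500 + 250000 = 0 + j85000 → |·| ≈ 85000, ∠ ≈ 90.00°
|L| = 2500000 · 1118 / 85000 ≈ 32882
Gain = 20 log₁₀(32882) ≈ 90.34 dB
∠L = 26.57° − 90.00° = -63.43°

90.3 dB, -63.4°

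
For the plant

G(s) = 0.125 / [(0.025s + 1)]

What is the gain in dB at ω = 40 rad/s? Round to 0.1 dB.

-21.1 dB

At ω = 40 rad/s:
pole (1 + j40·0.025) = 1 + j1 → |·| ≈ 1.4142, ∠ ≈ 45.00°
|G| = 0.125 · 1 / (1.4142) ≈ 0.088389
Gain = 20 log₁₀(0.088389) ≈ -21.07 dB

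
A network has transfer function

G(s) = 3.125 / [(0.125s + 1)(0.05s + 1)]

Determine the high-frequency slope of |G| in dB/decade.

-40 dB/decade

Each pole contributes −20 dB/decade at high frequency; each zero contributes +20 dB/decade.
Net: 0 zero(s) − 2 pole(s) → -40 dB/decade.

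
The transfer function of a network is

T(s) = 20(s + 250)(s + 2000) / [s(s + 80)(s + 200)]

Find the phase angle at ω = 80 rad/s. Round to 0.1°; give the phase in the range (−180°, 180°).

At s = jω = j80:
zero (s+250): 250 + j80 → |·| = √(250²+80²) = √68900 ≈ 262.49, ∠ = arctan(80/250) ≈ 17.74°
zero (s+2000): 2000 + j80 → |·| = √(2000²+80²) = √4006400 ≈ 2001.6, ∠ = arctan(80/2000) ≈ 2.29°
pole (s+80): 80 + j80 → |·| = √(80²+80²) = √12800 ≈ 113.14, ∠ = arctan(80/80) ≈ 45.00°
pole (s+200): 200 + j80 → |·| = √(200²+80²) = √46400 ≈ 215.41, ∠ = arctan(80/200) ≈ 21.80°
pole at origin: |s| = 80, ∠ = 90.00° (in denominator)
∠T = 20.03° − 156.80° = -136.77°

-136.8°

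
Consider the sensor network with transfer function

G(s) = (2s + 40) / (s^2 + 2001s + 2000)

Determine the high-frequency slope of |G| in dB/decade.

Each pole contributes −20 dB/decade at high frequency; each zero contributes +20 dB/decade.
Net: 1 zero(s) − 2 pole(s) → -20 dB/decade.

-20 dB/decade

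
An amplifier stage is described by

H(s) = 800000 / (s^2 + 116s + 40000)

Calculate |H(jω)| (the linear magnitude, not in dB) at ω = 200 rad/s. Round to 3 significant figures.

34.5

At s = jω = j200:
quadratic: (j200)² + 116·j200 + 40000 = 0 + j23200 → |·| ≈ 23200, ∠ ≈ 90.00°
|H| = 800000 / 23200 ≈ 34.483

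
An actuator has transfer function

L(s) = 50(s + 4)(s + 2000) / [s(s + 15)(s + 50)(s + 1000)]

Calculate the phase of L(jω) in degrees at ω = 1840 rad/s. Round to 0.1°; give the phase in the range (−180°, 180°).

At s = jω = j1840:
zero (s+4): 4 + j1840 → |·| = √(4²+1840²) = √3385616 ≈ 1840, ∠ = arctan(1840/4) ≈ 89.88°
zero (s+2000): 2000 + j1840 → |·| = √(2000²+1840²) = √7385600 ≈ 2717.6, ∠ = arctan(1840/2000) ≈ 42.61°
pole (s+15): 15 + j1840 → |·| = √(15²+1840²) = √3385825 ≈ 1840.1, ∠ = arctan(1840/15) ≈ 89.53°
pole (s+50): 50 + j1840 → |·| = √(50²+1840²) = √3388100 ≈ 1840.7, ∠ = arctan(1840/50) ≈ 88.44°
pole (s+1000): 1000 + j1840 → |·| = √(1000²+1840²) = √4385600 ≈ 2094.2, ∠ = arctan(1840/1000) ≈ 61.48°
pole at origin: |s| = 1840, ∠ = 90.00° (in denominator)
∠L = 132.49° − 329.45° = -196.96° ≡ 163.04° (principal value)

163.0°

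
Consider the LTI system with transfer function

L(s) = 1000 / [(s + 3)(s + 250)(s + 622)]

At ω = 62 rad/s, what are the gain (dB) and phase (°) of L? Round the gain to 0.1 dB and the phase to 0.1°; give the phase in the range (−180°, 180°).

At s = jω = j62:
pole (s+3): 3 + j62 → |·| = √(3²+62²) = √3853 ≈ 62.073, ∠ = arctan(62/3) ≈ 87.23°
pole (s+250): 250 + j62 → |·| = √(250²+62²) = √66344 ≈ 257.57, ∠ = arctan(62/250) ≈ 13.93°
pole (s+622): 622 + j62 → |·| = √(622²+62²) = √390728 ≈ 625.08, ∠ = arctan(62/622) ≈ 5.69°
|L| = 1000 / 9.9939e+06 ≈ 0.00010006
Gain = 20 log₁₀(0.00010006) ≈ -79.99 dB
∠L = 0.00° − 106.85° = -106.85°

-80.0 dB, -106.9°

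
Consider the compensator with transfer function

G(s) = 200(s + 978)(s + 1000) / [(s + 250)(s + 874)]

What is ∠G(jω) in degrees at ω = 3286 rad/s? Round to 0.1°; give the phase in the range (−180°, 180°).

-14.3°

At s = jω = j3286:
zero (s+978): 978 + j3286 → |·| = √(978²+3286²) = √11754280 ≈ 3428.5, ∠ = arctan(3286/978) ≈ 73.43°
zero (s+1000): 1000 + j3286 → |·| = √(1000²+3286²) = √11797796 ≈ 3434.8, ∠ = arctan(3286/1000) ≈ 73.07°
pole (s+250): 250 + j3286 → |·| = √(250²+3286²) = √10860296 ≈ 3295.5, ∠ = arctan(3286/250) ≈ 85.65°
pole (s+874): 874 + j3286 → |·| = √(874²+3286²) = √11561672 ≈ 3400.2, ∠ = arctan(3286/874) ≈ 75.11°
∠G = 146.50° − 160.76° = -14.26°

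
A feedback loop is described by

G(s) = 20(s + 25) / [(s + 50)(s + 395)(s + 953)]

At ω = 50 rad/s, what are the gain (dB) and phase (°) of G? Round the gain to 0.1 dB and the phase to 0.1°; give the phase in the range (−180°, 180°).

-87.6 dB, 8.2°

At s = jω = j50:
zero (s+25): 25 + j50 → |·| = √(25²+50²) = √3125 ≈ 55.902, ∠ = arctan(50/25) ≈ 63.43°
pole (s+50): 50 + j50 → |·| = √(50²+50²) = √5000 ≈ 70.711, ∠ = arctan(50/50) ≈ 45.00°
pole (s+395): 395 + j50 → |·| = √(395²+50²) = √158525 ≈ 398.15, ∠ = arctan(50/395) ≈ 7.21°
pole (s+953): 953 + j50 → |·| = √(953²+50²) = √910709 ≈ 954.31, ∠ = arctan(50/953) ≈ 3.00°
|G| = 20 · 55.902 / 2.6867e+07 ≈ 4.1614e-05
Gain = 20 log₁₀(4.1614e-05) ≈ -87.62 dB
∠G = 63.43° − 55.21° = 8.22°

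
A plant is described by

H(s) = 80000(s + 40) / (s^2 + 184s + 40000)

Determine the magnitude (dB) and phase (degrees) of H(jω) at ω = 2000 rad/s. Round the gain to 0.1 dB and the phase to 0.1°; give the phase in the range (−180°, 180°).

At s = jω = j2000:
zero (s+40): 40 + j2000 → |·| = √(40²+2000²) = √4001600 ≈ 2000.4, ∠ = arctan(2000/40) ≈ 88.85°
quadratic: (j2000)² + 184·j2000 + 40000 = -3960000 + j368000 → |·| ≈ 3.9771e+06, ∠ ≈ 174.69°
|H| = 80000 · 2000.4 / 3.9771e+06 ≈ 40.238
Gain = 20 log₁₀(40.238) ≈ 32.09 dB
∠H = 88.85° − 174.69° = -85.84°

32.1 dB, -85.8°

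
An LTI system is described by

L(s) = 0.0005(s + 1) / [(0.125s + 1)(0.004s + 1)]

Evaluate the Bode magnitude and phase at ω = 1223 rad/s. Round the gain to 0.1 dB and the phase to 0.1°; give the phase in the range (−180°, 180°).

At ω = 1223 rad/s:
zero (1 + j1223·1) = 1 + j1223 → |·| ≈ 1223, ∠ ≈ 89.95°
pole (1 + j1223·0.125) = 1 + j152.875 → |·| ≈ 152.88, ∠ ≈ 89.63°
pole (1 + j1223·0.004) = 1 + j4.892 → |·| ≈ 4.9932, ∠ ≈ 78.45°
|L| = 0.0005 · 1223 / (152.88 · 4.9932) ≈ 0.00080106
Gain = 20 log₁₀(0.00080106) ≈ -61.93 dB
∠L = (89.95°) − (89.63° + 78.45°) = -78.13°

-61.9 dB, -78.1°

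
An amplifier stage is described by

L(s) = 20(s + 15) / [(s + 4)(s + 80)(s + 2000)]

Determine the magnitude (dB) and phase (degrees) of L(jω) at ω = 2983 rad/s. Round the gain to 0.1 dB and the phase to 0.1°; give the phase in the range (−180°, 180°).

At s = jω = j2983:
zero (s+15): 15 + j2983 → |·| = √(15²+2983²) = √8898514 ≈ 2983, ∠ = arctan(2983/15) ≈ 89.71°
pole (s+4): 4 + j2983 → |·| = √(4²+2983²) = √8898305 ≈ 2983, ∠ = arctan(2983/4) ≈ 89.92°
pole (s+80): 80 + j2983 → |·| = √(80²+2983²) = √8904689 ≈ 2984.1, ∠ = arctan(2983/80) ≈ 88.46°
pole (s+2000): 2000 + j2983 → |·| = √(2000²+2983²) = √12898289 ≈ 3591.4, ∠ = arctan(2983/2000) ≈ 56.16°
|L| = 20 · 2983 / 3.1969e+10 ≈ 1.8662e-06
Gain = 20 log₁₀(1.8662e-06) ≈ -114.58 dB
∠L = 89.71° − 234.54° = -144.83°

-114.6 dB, -144.8°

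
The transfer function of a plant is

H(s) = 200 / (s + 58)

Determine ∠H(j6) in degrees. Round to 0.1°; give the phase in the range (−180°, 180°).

-5.9°

At s = jω = j6:
pole (s+58): 58 + j6 → |·| = √(58²+6²) = √3400 ≈ 58.31, ∠ = arctan(6/58) ≈ 5.91°
∠H = 0.00° − 5.91° = -5.91°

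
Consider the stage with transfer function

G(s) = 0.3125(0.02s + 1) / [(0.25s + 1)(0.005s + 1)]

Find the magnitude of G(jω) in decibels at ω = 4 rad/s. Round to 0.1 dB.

At ω = 4 rad/s:
zero (1 + j4·0.02) = 1 + j0.08 → |·| ≈ 1.0032, ∠ ≈ 4.57°
pole (1 + j4·0.25) = 1 + j1 → |·| ≈ 1.4142, ∠ ≈ 45.00°
pole (1 + j4·0.005) = 1 + j0.02 → |·| ≈ 1.0002, ∠ ≈ 1.15°
|G| = 0.3125 · 1.0032 / (1.4142 · 1.0002) ≈ 0.22164
Gain = 20 log₁₀(0.22164) ≈ -13.09 dB

-13.1 dB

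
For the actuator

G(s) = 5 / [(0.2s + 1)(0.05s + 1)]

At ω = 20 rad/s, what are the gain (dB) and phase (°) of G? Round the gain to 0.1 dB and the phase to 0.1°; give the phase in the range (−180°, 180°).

At ω = 20 rad/s:
pole (1 + j20·0.2) = 1 + j4 → |·| ≈ 4.1231, ∠ ≈ 75.96°
pole (1 + j20·0.05) = 1 + j1 → |·| ≈ 1.4142, ∠ ≈ 45.00°
|G| = 5 · 1 / (4.1231 · 1.4142) ≈ 0.8575
Gain = 20 log₁₀(0.8575) ≈ -1.34 dB
∠G = (0°) − (75.96° + 45.00°) = -120.96°

-1.3 dB, -121.0°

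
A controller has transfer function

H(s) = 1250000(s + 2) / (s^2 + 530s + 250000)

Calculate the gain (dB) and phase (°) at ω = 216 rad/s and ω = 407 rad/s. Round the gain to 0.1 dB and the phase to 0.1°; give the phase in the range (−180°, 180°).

At s = jω = j216:
zero (s+2): 2 + j216 → |·| = √(2²+216²) = √46660 ≈ 216.01, ∠ = arctan(216/2) ≈ 89.47°
quadratic: (j216)² + 530·j216 + 250000 = 203344 + j114480 → |·| ≈ 2.3335e+05, ∠ ≈ 29.38°
|H| = 1250000 · 216.01 / 2.3335e+05 ≈ 1157.1
Gain = 20 log₁₀(1157.1) ≈ 61.27 dB
∠H = 89.47° − 29.38° = 60.09°

At s = jω = j407:
zero (s+2): 2 + j407 → |·| = √(2²+407²) = √165653 ≈ 407, ∠ = arctan(407/2) ≈ 89.72°
quadratic: (j407)² + 530·j407 + 250000 = 84351 + j215710 → |·| ≈ 2.3162e+05, ∠ ≈ 68.64°
|H| = 1250000 · 407 / 2.3162e+05 ≈ 2196.5
Gain = 20 log₁₀(2196.5) ≈ 66.83 dB
∠H = 89.72° − 68.64° = 21.08°

ω = 216: 61.3 dB, 60.1°; ω = 407: 66.8 dB, 21.1°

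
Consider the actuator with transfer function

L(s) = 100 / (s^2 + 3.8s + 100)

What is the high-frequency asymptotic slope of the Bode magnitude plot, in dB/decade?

Each pole contributes −20 dB/decade at high frequency; each zero contributes +20 dB/decade.
Net: 0 zero(s) − 2 pole(s) → -40 dB/decade.

-40 dB/decade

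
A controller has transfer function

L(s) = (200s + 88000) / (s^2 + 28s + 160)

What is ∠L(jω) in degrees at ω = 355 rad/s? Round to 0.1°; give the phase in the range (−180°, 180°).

Substitute s = j355:
Numerator: 200(j355) + 88000 = 88000 + j71000
Denominator: (j355)^2 + 28(j355) + 160 = -125865 + j9940
|N| = √(88000² + 71000²) ≈ 1.1307e+05, ∠N ≈ 38.90°
|D| = √(125865² + 9940²) ≈ 1.2626e+05, ∠D ≈ 175.48°
∠L = 38.90° − 175.48° = -136.58°

-136.6°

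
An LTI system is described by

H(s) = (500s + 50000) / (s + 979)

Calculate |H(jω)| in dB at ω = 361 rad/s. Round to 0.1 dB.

Substitute s = j361:
Numerator: 500(j361) + 50000 = 50000 + j180500
Denominator: (j361) + 979 = 979 + j361
|N| = √(50000² + 180500²) ≈ 1.873e+05, ∠N ≈ 74.52°
|D| = √(979² + 361²) ≈ 1043.4, ∠D ≈ 20.24°
|H| = 1.873e+05 / 1043.4 ≈ 179.51
Gain = 20 log₁₀(179.51) ≈ 45.08 dB

45.1 dB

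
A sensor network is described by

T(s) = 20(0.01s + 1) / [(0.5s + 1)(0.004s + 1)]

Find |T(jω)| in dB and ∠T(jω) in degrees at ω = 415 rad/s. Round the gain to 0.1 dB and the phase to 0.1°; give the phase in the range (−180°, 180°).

-13.5 dB, -72.2°

At ω = 415 rad/s:
zero (1 + j415·0.01) = 1 + j4.15 → |·| ≈ 4.2688, ∠ ≈ 76.45°
pole (1 + j415·0.5) = 1 + j207.5 → |·| ≈ 207.5, ∠ ≈ 89.72°
pole (1 + j415·0.004) = 1 + j1.66 → |·| ≈ 1.9379, ∠ ≈ 58.93°
|T| = 20 · 4.2688 / (207.5 · 1.9379) ≈ 0.21232
Gain = 20 log₁₀(0.21232) ≈ -13.46 dB
∠T = (76.45°) − (89.72° + 58.93°) = -72.20°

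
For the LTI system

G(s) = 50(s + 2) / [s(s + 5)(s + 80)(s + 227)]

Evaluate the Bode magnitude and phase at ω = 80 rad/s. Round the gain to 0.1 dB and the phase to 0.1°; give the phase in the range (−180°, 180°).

At s = jω = j80:
zero (s+2): 2 + j80 → |·| = √(2²+80²) = √6404 ≈ 80.025, ∠ = arctan(80/2) ≈ 88.57°
pole (s+5): 5 + j80 → |·| = √(5²+80²) = √6425 ≈ 80.156, ∠ = arctan(80/5) ≈ 86.42°
pole (s+80): 80 + j80 → |·| = √(80²+80²) = √12800 ≈ 113.14, ∠ = arctan(80/80) ≈ 45.00°
pole (s+227): 227 + j80 → |·| = √(227²+80²) = √57929 ≈ 240.68, ∠ = arctan(80/227) ≈ 19.41°
pole at origin: |s| = 80, ∠ = 90.00° (in denominator)
|G| = 50 · 80.025 / 1.7462e+08 ≈ 2.2914e-05
Gain = 20 log₁₀(2.2914e-05) ≈ -92.80 dB
∠G = 88.57° − 240.83° = -152.26°

-92.8 dB, -152.3°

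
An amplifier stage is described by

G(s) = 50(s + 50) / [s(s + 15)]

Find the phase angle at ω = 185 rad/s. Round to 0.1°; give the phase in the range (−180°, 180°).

-100.5°

At s = jω = j185:
zero (s+50): 50 + j185 → |·| = √(50²+185²) = √36725 ≈ 191.64, ∠ = arctan(185/50) ≈ 74.88°
pole (s+15): 15 + j185 → |·| = √(15²+185²) = √34450 ≈ 185.61, ∠ = arctan(185/15) ≈ 85.36°
pole at origin: |s| = 185, ∠ = 90.00° (in denominator)
∠G = 74.88° − 175.36° = -100.48°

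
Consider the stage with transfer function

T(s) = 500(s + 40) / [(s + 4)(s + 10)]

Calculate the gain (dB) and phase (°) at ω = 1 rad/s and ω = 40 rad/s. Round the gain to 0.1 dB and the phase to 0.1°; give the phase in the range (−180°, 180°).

ω = 1: 53.7 dB, -18.3°; ω = 40: 24.6 dB, -115.3°

At s = jω = j1:
zero (s+40): 40 + j1 → |·| = √(40²+1²) = √1601 ≈ 40.012, ∠ = arctan(1/40) ≈ 1.43°
pole (s+4): 4 + j1 → |·| = √(4²+1²) = √17 ≈ 4.1231, ∠ = arctan(1/4) ≈ 14.04°
pole (s+10): 10 + j1 → |·| = √(10²+1²) = √101 ≈ 10.05, ∠ = arctan(1/10) ≈ 5.71°
|T| = 500 · 40.012 / 41.437 ≈ 482.81
Gain = 20 log₁₀(482.81) ≈ 53.68 dB
∠T = 1.43° − 19.75° = -18.32°

At s = jω = j40:
zero (s+40): 40 + j40 → |·| = √(40²+40²) = √3200 ≈ 56.569, ∠ = arctan(40/40) ≈ 45.00°
pole (s+4): 4 + j40 → |·| = √(4²+40²) = √1616 ≈ 40.2, ∠ = arctan(40/4) ≈ 84.29°
pole (s+10): 10 + j40 → |·| = √(10²+40²) = √1700 ≈ 41.231, ∠ = arctan(40/10) ≈ 75.96°
|T| = 500 · 56.569 / 1657.5 ≈ 17.065
Gain = 20 log₁₀(17.065) ≈ 24.64 dB
∠T = 45.00° − 160.25° = -115.25°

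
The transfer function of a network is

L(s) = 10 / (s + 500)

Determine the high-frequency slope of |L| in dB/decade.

Each pole contributes −20 dB/decade at high frequency; each zero contributes +20 dB/decade.
Net: 0 zero(s) − 1 pole(s) → -20 dB/decade.

-20 dB/decade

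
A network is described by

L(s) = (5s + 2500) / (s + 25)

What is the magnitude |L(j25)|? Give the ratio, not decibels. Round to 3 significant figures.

70.8

Substitute s = j25:
Numerator: 5(j25) + 2500 = 2500 + j125
Denominator: (j25) + 25 = 25 + j25
|N| = √(2500² + 125²) ≈ 2503.1, ∠N ≈ 2.86°
|D| = √(25² + 25²) ≈ 35.355, ∠D ≈ 45.00°
|L| = 2503.1 / 35.355 ≈ 70.799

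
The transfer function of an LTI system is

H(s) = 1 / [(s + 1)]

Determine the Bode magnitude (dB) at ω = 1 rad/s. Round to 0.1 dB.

-3.0 dB

At ω = 1 rad/s:
pole (1 + j1·1) = 1 + j1 → |·| ≈ 1.4142, ∠ ≈ 45.00°
|H| = 1 · 1 / (1.4142) ≈ 0.70711
Gain = 20 log₁₀(0.70711) ≈ -3.01 dB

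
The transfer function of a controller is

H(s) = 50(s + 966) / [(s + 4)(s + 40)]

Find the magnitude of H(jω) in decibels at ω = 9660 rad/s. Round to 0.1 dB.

At s = jω = j9660:
zero (s+966): 966 + j9660 → |·| = √(966²+9660²) = √94248756 ≈ 9708.2, ∠ = arctan(9660/966) ≈ 84.29°
pole (s+4): 4 + j9660 → |·| = √(4²+9660²) = √93315616 ≈ 9660, ∠ = arctan(9660/4) ≈ 89.98°
pole (s+40): 40 + j9660 → |·| = √(40²+9660²) = √93317200 ≈ 9660.1, ∠ = arctan(9660/40) ≈ 89.76°
|H| = 50 · 9708.2 / 9.3317e+07 ≈ 0.0052017
Gain = 20 log₁₀(0.0052017) ≈ -45.68 dB

-45.7 dB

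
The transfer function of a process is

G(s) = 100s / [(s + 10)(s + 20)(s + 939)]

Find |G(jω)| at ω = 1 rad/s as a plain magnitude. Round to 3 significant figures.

At s = jω = j1:
zero at origin: s = j1 → |·| = 1, ∠ = 90.00°
pole (s+10): 10 + j1 → |·| = √(10²+1²) = √101 ≈ 10.05, ∠ = arctan(1/10) ≈ 5.71°
pole (s+20): 20 + j1 → |·| = √(20²+1²) = √401 ≈ 20.025, ∠ = arctan(1/20) ≈ 2.86°
pole (s+939): 939 + j1 → |·| = √(939²+1²) = √881722 ≈ 939, ∠ = arctan(1/939) ≈ 0.06°
|G| = 100 · 1 / 1.8897e+05 ≈ 0.00052918

0.000529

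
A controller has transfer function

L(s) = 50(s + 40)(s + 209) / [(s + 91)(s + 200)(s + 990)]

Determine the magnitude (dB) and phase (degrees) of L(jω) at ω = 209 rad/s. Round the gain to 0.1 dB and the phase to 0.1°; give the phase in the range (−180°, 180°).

At s = jω = j209:
zero (s+40): 40 + j209 → |·| = √(40²+209²) = √45281 ≈ 212.79, ∠ = arctan(209/40) ≈ 79.17°
zero (s+209): 209 + j209 → |·| = √(209²+209²) = √87362 ≈ 295.57, ∠ = arctan(209/209) ≈ 45.00°
pole (s+91): 91 + j209 → |·| = √(91²+209²) = √51962 ≈ 227.95, ∠ = arctan(209/91) ≈ 66.47°
pole (s+200): 200 + j209 → |·| = √(200²+209²) = √83681 ≈ 289.28, ∠ = arctan(209/200) ≈ 46.26°
pole (s+990): 990 + j209 → |·| = √(990²+209²) = √1023781 ≈ 1011.8, ∠ = arctan(209/990) ≈ 11.92°
|L| = 50 · 62894 / 6.6719e+07 ≈ 0.047134
Gain = 20 log₁₀(0.047134) ≈ -26.53 dB
∠L = 124.17° − 124.65° = -0.48°

-26.5 dB, -0.5°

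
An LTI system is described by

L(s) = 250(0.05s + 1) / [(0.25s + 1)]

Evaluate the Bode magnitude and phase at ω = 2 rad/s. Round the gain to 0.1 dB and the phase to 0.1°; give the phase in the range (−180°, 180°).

47.0 dB, -20.9°

At ω = 2 rad/s:
zero (1 + j2·0.05) = 1 + j0.1 → |·| ≈ 1.005, ∠ ≈ 5.71°
pole (1 + j2·0.25) = 1 + j0.5 → |·| ≈ 1.118, ∠ ≈ 26.57°
|L| = 250 · 1.005 / (1.118) ≈ 224.73
Gain = 20 log₁₀(224.73) ≈ 47.03 dB
∠L = (5.71°) − (26.57°) = -20.86°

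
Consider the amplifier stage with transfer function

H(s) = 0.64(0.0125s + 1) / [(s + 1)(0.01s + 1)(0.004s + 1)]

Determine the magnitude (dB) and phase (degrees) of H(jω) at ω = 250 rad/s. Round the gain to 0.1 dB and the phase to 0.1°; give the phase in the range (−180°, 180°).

-53.1 dB, -130.7°

At ω = 250 rad/s:
zero (1 + j250·0.0125) = 1 + j3.125 → |·| ≈ 3.2811, ∠ ≈ 72.26°
pole (1 + j250·1) = 1 + j250 → |·| ≈ 250, ∠ ≈ 89.77°
pole (1 + j250·0.01) = 1 + j2.5 → |·| ≈ 2.6926, ∠ ≈ 68.20°
pole (1 + j250·0.004) = 1 + j1 → |·| ≈ 1.4142, ∠ ≈ 45.00°
|H| = 0.64 · 3.2811 / (250 · 2.6926 · 1.4142) ≈ 0.0022059
Gain = 20 log₁₀(0.0022059) ≈ -53.13 dB
∠H = (72.26°) − (89.77° + 68.20° + 45.00°) = -130.71°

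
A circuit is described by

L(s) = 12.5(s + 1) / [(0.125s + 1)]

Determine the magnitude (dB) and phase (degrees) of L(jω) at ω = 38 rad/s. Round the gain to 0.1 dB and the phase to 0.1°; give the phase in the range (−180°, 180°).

39.8 dB, 10.4°

At ω = 38 rad/s:
zero (1 + j38·1) = 1 + j38 → |·| ≈ 38.013, ∠ ≈ 88.49°
pole (1 + j38·0.125) = 1 + j4.75 → |·| ≈ 4.8541, ∠ ≈ 78.11°
|L| = 12.5 · 38.013 / (4.8541) ≈ 97.889
Gain = 20 log₁₀(97.889) ≈ 39.81 dB
∠L = (88.49°) − (78.11°) = 10.38°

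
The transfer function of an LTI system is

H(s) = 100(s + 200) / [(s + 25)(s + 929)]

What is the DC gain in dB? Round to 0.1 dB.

-1.3 dB

H(0) = 100·200 / (25·929) ≈ 0.86114
20 log₁₀(0.86114) ≈ -1.30 dB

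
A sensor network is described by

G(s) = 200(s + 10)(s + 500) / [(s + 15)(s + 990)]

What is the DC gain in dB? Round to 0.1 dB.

G(0) = 200·10·500 / (15·990) ≈ 67.34
20 log₁₀(67.34) ≈ 36.57 dB

36.6 dB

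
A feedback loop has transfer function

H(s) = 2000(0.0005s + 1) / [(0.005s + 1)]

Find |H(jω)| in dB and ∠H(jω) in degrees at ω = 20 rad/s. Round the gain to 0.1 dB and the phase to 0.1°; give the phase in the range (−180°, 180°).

66.0 dB, -5.1°

At ω = 20 rad/s:
zero (1 + j20·0.0005) = 1 + j0.01 → |·| ≈ 1, ∠ ≈ 0.57°
pole (1 + j20·0.005) = 1 + j0.1 → |·| ≈ 1.005, ∠ ≈ 5.71°
|H| = 2000 · 1 / (1.005) ≈ 1990
Gain = 20 log₁₀(1990) ≈ 65.98 dB
∠H = (0.57°) − (5.71°) = -5.14°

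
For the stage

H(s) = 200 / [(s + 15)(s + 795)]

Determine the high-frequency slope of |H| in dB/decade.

Each pole contributes −20 dB/decade at high frequency; each zero contributes +20 dB/decade.
Net: 0 zero(s) − 2 pole(s) → -40 dB/decade.

-40 dB/decade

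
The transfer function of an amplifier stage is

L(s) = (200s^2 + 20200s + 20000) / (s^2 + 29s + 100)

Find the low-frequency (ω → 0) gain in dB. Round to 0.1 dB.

46.0 dB

L(0) = 20000 / 100 = 200
20 log₁₀(200) ≈ 46.02 dB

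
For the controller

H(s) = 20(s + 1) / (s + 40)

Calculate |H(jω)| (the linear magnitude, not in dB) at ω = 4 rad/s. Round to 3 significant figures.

At s = jω = j4:
zero (s+1): 1 + j4 → |·| = √(1²+4²) = √17 ≈ 4.1231, ∠ = arctan(4/1) ≈ 75.96°
pole (s+40): 40 + j4 → |·| = √(40²+4²) = √1616 ≈ 40.2, ∠ = arctan(4/40) ≈ 5.71°
|H| = 20 · 4.1231 / 40.2 ≈ 2.0513

2.05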